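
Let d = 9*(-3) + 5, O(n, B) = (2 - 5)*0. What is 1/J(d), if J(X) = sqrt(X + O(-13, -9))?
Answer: -I*sqrt(22)/22 ≈ -0.2132*I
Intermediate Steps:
O(n, B) = 0 (O(n, B) = -3*0 = 0)
d = -22 (d = -27 + 5 = -22)
J(X) = sqrt(X) (J(X) = sqrt(X + 0) = sqrt(X))
1/J(d) = 1/(sqrt(-22)) = 1/(I*sqrt(22)) = -I*sqrt(22)/22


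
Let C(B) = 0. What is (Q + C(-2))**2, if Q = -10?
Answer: 100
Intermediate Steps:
(Q + C(-2))**2 = (-10 + 0)**2 = (-10)**2 = 100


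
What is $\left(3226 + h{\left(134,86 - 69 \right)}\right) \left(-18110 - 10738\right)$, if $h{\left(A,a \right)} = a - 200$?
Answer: $-87784464$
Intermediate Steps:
$h{\left(A,a \right)} = -200 + a$
$\left(3226 + h{\left(134,86 - 69 \right)}\right) \left(-18110 - 10738\right) = \left(3226 + \left(-200 + \left(86 - 69\right)\right)\right) \left(-18110 - 10738\right) = \left(3226 + \left(-200 + 17\right)\right) \left(-28848\right) = \left(3226 - 183\right) \left(-28848\right) = 3043 \left(-28848\right) = -87784464$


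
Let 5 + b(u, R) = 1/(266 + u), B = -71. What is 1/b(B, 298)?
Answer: -195/974 ≈ -0.20021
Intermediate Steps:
b(u, R) = -5 + 1/(266 + u)
1/b(B, 298) = 1/((-1329 - 5*(-71))/(266 - 71)) = 1/((-1329 + 355)/195) = 1/((1/195)*(-974)) = 1/(-974/195) = -195/974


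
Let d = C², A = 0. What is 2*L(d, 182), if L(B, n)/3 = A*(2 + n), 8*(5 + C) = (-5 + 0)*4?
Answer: 0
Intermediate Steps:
C = -15/2 (C = -5 + ((-5 + 0)*4)/8 = -5 + (-5*4)/8 = -5 + (⅛)*(-20) = -5 - 5/2 = -15/2 ≈ -7.5000)
d = 225/4 (d = (-15/2)² = 225/4 ≈ 56.250)
L(B, n) = 0 (L(B, n) = 3*(0*(2 + n)) = 3*0 = 0)
2*L(d, 182) = 2*0 = 0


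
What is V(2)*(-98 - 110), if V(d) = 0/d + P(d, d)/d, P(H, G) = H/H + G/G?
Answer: -208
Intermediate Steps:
P(H, G) = 2 (P(H, G) = 1 + 1 = 2)
V(d) = 2/d (V(d) = 0/d + 2/d = 0 + 2/d = 2/d)
V(2)*(-98 - 110) = (2/2)*(-98 - 110) = (2*(1/2))*(-208) = 1*(-208) = -208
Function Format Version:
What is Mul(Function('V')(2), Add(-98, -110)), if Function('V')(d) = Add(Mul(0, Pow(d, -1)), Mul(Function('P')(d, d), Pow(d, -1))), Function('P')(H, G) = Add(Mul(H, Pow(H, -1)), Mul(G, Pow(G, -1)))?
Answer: -208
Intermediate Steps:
Function('P')(H, G) = 2 (Function('P')(H, G) = Add(1, 1) = 2)
Function('V')(d) = Mul(2, Pow(d, -1)) (Function('V')(d) = Add(Mul(0, Pow(d, -1)), Mul(2, Pow(d, -1))) = Add(0, Mul(2, Pow(d, -1))) = Mul(2, Pow(d, -1)))
Mul(Function('V')(2), Add(-98, -110)) = Mul(Mul(2, Pow(2, -1)), Add(-98, -110)) = Mul(Mul(2, Rational(1, 2)), -208) = Mul(1, -208) = -208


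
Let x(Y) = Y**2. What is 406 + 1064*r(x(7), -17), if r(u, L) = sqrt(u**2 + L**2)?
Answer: 406 + 1064*sqrt(2690) ≈ 55591.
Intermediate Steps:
r(u, L) = sqrt(L**2 + u**2)
406 + 1064*r(x(7), -17) = 406 + 1064*sqrt((-17)**2 + (7**2)**2) = 406 + 1064*sqrt(289 + 49**2) = 406 + 1064*sqrt(289 + 2401) = 406 + 1064*sqrt(2690)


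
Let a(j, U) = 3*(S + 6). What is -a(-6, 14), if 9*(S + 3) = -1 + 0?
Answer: -26/3 ≈ -8.6667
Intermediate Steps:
S = -28/9 (S = -3 + (-1 + 0)/9 = -3 + (⅑)*(-1) = -3 - ⅑ = -28/9 ≈ -3.1111)
a(j, U) = 26/3 (a(j, U) = 3*(-28/9 + 6) = 3*(26/9) = 26/3)
-a(-6, 14) = -1*26/3 = -26/3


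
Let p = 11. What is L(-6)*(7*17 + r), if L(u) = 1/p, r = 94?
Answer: 213/11 ≈ 19.364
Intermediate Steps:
L(u) = 1/11
L(-6)*(7*17 + r) = (7*17 + 94)/11 = (119 + 94)/11 = (1/11)*213 = 213/11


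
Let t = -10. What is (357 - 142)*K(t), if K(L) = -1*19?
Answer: -4085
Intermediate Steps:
K(L) = -19
(357 - 142)*K(t) = (357 - 142)*(-19) = 215*(-19) = -4085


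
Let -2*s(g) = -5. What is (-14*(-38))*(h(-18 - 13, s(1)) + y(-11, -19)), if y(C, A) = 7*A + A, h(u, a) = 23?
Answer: -68628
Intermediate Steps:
s(g) = 5/2 (s(g) = -½*(-5) = 5/2)
y(C, A) = 8*A
(-14*(-38))*(h(-18 - 13, s(1)) + y(-11, -19)) = (-14*(-38))*(23 + 8*(-19)) = 532*(23 - 152) = 532*(-129) = -68628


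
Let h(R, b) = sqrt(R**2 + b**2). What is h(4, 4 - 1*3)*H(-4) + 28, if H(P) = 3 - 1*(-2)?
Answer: 28 + 5*sqrt(17) ≈ 48.616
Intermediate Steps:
H(P) = 5 (H(P) = 3 + 2 = 5)
h(4, 4 - 1*3)*H(-4) + 28 = sqrt(4**2 + (4 - 1*3)**2)*5 + 28 = sqrt(16 + (4 - 3)**2)*5 + 28 = sqrt(16 + 1**2)*5 + 28 = sqrt(16 + 1)*5 + 28 = sqrt(17)*5 + 28 = 5*sqrt(17) + 28 = 28 + 5*sqrt(17)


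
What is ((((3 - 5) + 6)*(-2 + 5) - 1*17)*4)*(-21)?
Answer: 420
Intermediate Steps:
((((3 - 5) + 6)*(-2 + 5) - 1*17)*4)*(-21) = (((-2 + 6)*3 - 17)*4)*(-21) = ((4*3 - 17)*4)*(-21) = ((12 - 17)*4)*(-21) = -5*4*(-21) = -20*(-21) = 420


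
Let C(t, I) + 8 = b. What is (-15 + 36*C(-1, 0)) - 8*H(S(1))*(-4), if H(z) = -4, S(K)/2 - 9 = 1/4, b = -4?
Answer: -575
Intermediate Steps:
S(K) = 37/2 (S(K) = 18 + 2/4 = 18 + 2*(1/4) = 18 + 1/2 = 37/2)
C(t, I) = -12 (C(t, I) = -8 - 4 = -12)
(-15 + 36*C(-1, 0)) - 8*H(S(1))*(-4) = (-15 + 36*(-12)) - 8*(-4)*(-4) = (-15 - 432) + 32*(-4) = -447 - 128 = -575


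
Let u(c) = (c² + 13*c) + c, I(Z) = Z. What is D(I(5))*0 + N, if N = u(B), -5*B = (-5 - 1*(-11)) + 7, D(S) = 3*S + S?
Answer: -741/25 ≈ -29.640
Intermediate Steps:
D(S) = 4*S
B = -13/5 (B = -((-5 - 1*(-11)) + 7)/5 = -((-5 + 11) + 7)/5 = -(6 + 7)/5 = -⅕*13 = -13/5 ≈ -2.6000)
u(c) = c² + 14*c
N = -741/25 (N = -13*(14 - 13/5)/5 = -13/5*57/5 = -741/25 ≈ -29.640)
D(I(5))*0 + N = (4*5)*0 - 741/25 = 20*0 - 741/25 = 0 - 741/25 = -741/25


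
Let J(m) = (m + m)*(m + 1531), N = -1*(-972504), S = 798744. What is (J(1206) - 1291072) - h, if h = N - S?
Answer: 5136812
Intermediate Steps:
N = 972504
J(m) = 2*m*(1531 + m) (J(m) = (2*m)*(1531 + m) = 2*m*(1531 + m))
h = 173760 (h = 972504 - 1*798744 = 972504 - 798744 = 173760)
(J(1206) - 1291072) - h = (2*1206*(1531 + 1206) - 1291072) - 1*173760 = (2*1206*2737 - 1291072) - 173760 = (6601644 - 1291072) - 173760 = 5310572 - 173760 = 5136812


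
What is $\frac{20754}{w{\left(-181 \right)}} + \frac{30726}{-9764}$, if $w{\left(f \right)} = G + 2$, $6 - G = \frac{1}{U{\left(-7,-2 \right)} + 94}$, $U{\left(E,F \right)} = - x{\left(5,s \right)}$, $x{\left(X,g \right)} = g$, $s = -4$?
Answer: $\frac{1101936835}{424734} \approx 2594.4$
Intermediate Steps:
$U{\left(E,F \right)} = 4$ ($U{\left(E,F \right)} = \left(-1\right) \left(-4\right) = 4$)
$G = \frac{587}{98}$ ($G = 6 - \frac{1}{4 + 94} = 6 - \frac{1}{98} = \frac{587}{98} \approx 5.9898$)
$w{\left(f \right)} = \frac{783}{98}$ ($w{\left(f \right)} = \frac{587}{98} + 2 = \frac{783}{98}$)
$\frac{20754}{w{\left(-181 \right)}} + \frac{30726}{-9764} = \frac{20754}{\frac{783}{98}} + \frac{30726}{-9764} = 20754 \cdot \frac{98}{783} + 30726 \left(- \frac{1}{9764}\right) = \frac{225988}{87} - \frac{15363}{4882} = \frac{1101936835}{424734}$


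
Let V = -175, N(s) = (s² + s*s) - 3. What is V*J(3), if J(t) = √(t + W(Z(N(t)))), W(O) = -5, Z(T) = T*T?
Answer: -175*I*√2 ≈ -247.49*I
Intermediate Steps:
N(s) = -3 + 2*s² (N(s) = (s² + s²) - 3 = 2*s² - 3 = -3 + 2*s²)
Z(T) = T²
J(t) = √(-5 + t) (J(t) = √(t - 5) = √(-5 + t))
V*J(3) = -175*√(-5 + 3) = -175*I*√2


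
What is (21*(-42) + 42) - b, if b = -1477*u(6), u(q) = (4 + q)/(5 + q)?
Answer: 5530/11 ≈ 502.73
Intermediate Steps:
u(q) = (4 + q)/(5 + q)
b = -14770/11 (b = -1477*(4 + 6)/(5 + 6) = -1477*10/11 = -14770/11 ≈ -1342.7)
(21*(-42) + 42) - b = (21*(-42) + 42) - 1*(-14770/11) = (-882 + 42) + 14770/11 = -840 + 14770/11 = 5530/11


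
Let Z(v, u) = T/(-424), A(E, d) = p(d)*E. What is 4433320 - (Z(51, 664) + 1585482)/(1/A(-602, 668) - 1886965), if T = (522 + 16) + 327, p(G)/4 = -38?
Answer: 40570368837150166954/9151236804027 ≈ 4.4333e+6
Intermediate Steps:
p(G) = -152 (p(G) = 4*(-38) = -152)
T = 865 (T = 538 + 327 = 865)
A(E, d) = -152*E
Z(v, u) = -865/424 (Z(v, u) = 865/(-424) = 865*(-1/424) = -865/424)
4433320 - (Z(51, 664) + 1585482)/(1/A(-602, 668) - 1886965) = 4433320 - (-865/424 + 1585482)/(1/(-152*(-602)) - 1886965) = 4433320 - 672243503/(424*(1/91504 - 1886965)) = 4433320 - 672243503/(424*(-172664845359/91504)) = 4433320 - 672243503*(-91504)/(424*172664845359) = 4433320 - 1*(-7689121187314/9151236804027) = 4433320 + 7689121187314/9151236804027 = 40570368837150166954/9151236804027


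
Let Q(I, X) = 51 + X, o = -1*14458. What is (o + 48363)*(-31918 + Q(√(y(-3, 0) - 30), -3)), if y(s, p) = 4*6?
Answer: -1080552350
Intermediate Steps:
y(s, p) = 24
o = -14458
(o + 48363)*(-31918 + Q(√(y(-3, 0) - 30), -3)) = (-14458 + 48363)*(-31918 + (51 - 3)) = 33905*(-31918 + 48) = 33905*(-31870) = -1080552350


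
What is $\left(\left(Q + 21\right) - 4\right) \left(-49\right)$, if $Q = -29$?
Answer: $588$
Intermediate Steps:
$\left(\left(Q + 21\right) - 4\right) \left(-49\right) = \left(\left(-29 + 21\right) - 4\right) \left(-49\right) = \left(-8 - 4\right) \left(-49\right) = \left(-12\right) \left(-49\right) = 588$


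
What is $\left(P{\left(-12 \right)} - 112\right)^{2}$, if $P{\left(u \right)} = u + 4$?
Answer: $14400$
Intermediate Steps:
$P{\left(u \right)} = 4 + u$
$\left(P{\left(-12 \right)} - 112\right)^{2} = \left(\left(4 - 12\right) - 112\right)^{2} = \left(-8 - 112\right)^{2} = \left(-120\right)^{2} = 14400$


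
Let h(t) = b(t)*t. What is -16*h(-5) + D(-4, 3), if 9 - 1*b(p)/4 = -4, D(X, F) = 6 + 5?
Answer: 4171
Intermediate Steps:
D(X, F) = 11
b(p) = 52 (b(p) = 36 - 4*(-4) = 36 + 16 = 52)
h(t) = 52*t
-16*h(-5) + D(-4, 3) = -832*(-5) + 11 = -16*(-260) + 11 = 4160 + 11 = 4171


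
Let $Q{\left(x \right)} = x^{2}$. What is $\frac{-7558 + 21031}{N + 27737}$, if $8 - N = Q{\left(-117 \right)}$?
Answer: $\frac{13473}{14056} \approx 0.95852$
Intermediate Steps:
$N = -13681$ ($N = 8 - \left(-117\right)^{2} = 8 - 13689 = -13681$)
$\frac{-7558 + 21031}{N + 27737} = \frac{-7558 + 21031}{-13681 + 27737} = \frac{13473}{14056}$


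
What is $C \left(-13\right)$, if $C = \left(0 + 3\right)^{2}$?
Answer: $-117$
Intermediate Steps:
$C = 9$ ($C = 3^{2} = 9$)
$C \left(-13\right) = 9 \left(-13\right) = -117$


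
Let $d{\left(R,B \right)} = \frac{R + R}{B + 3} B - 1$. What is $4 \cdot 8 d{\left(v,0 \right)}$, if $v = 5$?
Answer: $-32$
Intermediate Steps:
$d{\left(R,B \right)} = -1 + \frac{2 B R}{3 + B}$ ($d{\left(R,B \right)} = \frac{2 R}{3 + B} B - 1 = \frac{2 B R}{3 + B} - 1 = -1 + \frac{2 B R}{3 + B}$)
$4 \cdot 8 d{\left(v,0 \right)} = 4 \cdot 8 \frac{-3 - 0 + 2 \cdot 0 \cdot 5}{3 + 0} = 32 \frac{-3 + 0 + 0}{3} = 32 \cdot \frac{1}{3} \left(-3\right) = 32 \left(-1\right) = -32$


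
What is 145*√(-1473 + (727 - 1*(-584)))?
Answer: 1305*I*√2 ≈ 1845.5*I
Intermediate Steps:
145*√(-1473 + (727 - 1*(-584))) = 145*√(-1473 + (727 + 584)) = 145*√(-1473 + 1311) = 145*√(-162) = 145*(9*I*√2) = 1305*I*√2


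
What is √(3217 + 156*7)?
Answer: √4309 ≈ 65.643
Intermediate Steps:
√(3217 + 156*7) = √(3217 + 1092) = √4309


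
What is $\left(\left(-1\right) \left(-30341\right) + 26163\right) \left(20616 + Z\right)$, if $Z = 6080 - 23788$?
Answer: $164313632$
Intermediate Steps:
$Z = -17708$
$\left(\left(-1\right) \left(-30341\right) + 26163\right) \left(20616 + Z\right) = \left(\left(-1\right) \left(-30341\right) + 26163\right) \left(20616 - 17708\right) = \left(30341 + 26163\right) 2908 = 56504 \cdot 2908 = 164313632$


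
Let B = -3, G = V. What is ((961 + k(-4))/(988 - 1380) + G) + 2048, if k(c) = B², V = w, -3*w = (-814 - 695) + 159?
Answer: 489123/196 ≈ 2495.5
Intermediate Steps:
w = 450 (w = -((-814 - 695) + 159)/3 = -(-1509 + 159)/3 = -⅓*(-1350) = 450)
V = 450
G = 450
k(c) = 9 (k(c) = (-3)² = 9)
((961 + k(-4))/(988 - 1380) + G) + 2048 = ((961 + 9)/(988 - 1380) + 450) + 2048 = (970/(-392) + 450) + 2048 = (970*(-1/392) + 450) + 2048 = (-485/196 + 450) + 2048 = 87715/196 + 2048 = 489123/196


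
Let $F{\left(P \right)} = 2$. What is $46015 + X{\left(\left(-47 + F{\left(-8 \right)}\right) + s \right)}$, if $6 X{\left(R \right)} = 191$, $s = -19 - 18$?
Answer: $\frac{276281}{6} \approx 46047.0$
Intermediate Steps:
$s = -37$ ($s = -19 - 18 = -37$)
$X{\left(R \right)} = \frac{191}{6}$ ($X{\left(R \right)} = \frac{1}{6} \cdot 191 = \frac{191}{6}$)
$46015 + X{\left(\left(-47 + F{\left(-8 \right)}\right) + s \right)} = 46015 + \frac{191}{6} = \frac{276281}{6}$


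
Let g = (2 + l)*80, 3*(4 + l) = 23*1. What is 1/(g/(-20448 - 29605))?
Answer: -150159/1360 ≈ -110.41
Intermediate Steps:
l = 11/3 (l = -4 + (23*1)/3 = -4 + (⅓)*23 = -4 + 23/3 = 11/3 ≈ 3.6667)
g = 1360/3 (g = (2 + 11/3)*80 = (17/3)*80 = 1360/3 ≈ 453.33)
1/(g/(-20448 - 29605)) = 1/(1360/(3*(-20448 - 29605))) = 1/((1360/3)/(-50053)) = 1/((1360/3)*(-1/50053)) = 1/(-1360/150159) = -150159/1360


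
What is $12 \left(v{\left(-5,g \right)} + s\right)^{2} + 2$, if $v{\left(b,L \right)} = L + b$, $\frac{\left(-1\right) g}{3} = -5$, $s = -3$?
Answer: $590$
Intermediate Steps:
$g = 15$ ($g = \left(-3\right) \left(-5\right) = 15$)
$12 \left(v{\left(-5,g \right)} + s\right)^{2} + 2 = 12 \left(\left(15 - 5\right) - 3\right)^{2} + 2 = 12 \left(10 - 3\right)^{2} + 2 = 12 \cdot 7^{2} + 2 = 12 \cdot 49 + 2 = 588 + 2 = 590$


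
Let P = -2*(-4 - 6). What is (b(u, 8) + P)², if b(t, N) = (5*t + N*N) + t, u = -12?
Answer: 144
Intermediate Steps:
b(t, N) = N² + 6*t (b(t, N) = (5*t + N²) + t = (N² + 5*t) + t = N² + 6*t)
P = 20 (P = -2*(-10) = 20)
(b(u, 8) + P)² = ((8² + 6*(-12)) + 20)² = ((64 - 72) + 20)² = (-8 + 20)² = 12² = 144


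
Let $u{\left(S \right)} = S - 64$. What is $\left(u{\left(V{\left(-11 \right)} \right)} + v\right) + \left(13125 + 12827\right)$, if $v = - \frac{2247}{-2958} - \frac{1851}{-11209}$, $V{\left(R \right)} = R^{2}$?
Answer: $\frac{287463613293}{11052074} \approx 26010.0$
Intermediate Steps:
$u{\left(S \right)} = -64 + S$ ($u{\left(S \right)} = S - 64 = -64 + S$)
$v = \frac{10220627}{11052074}$ ($v = \left(-2247\right) \left(- \frac{1}{2958}\right) - - \frac{1851}{11209} = \frac{749}{986} + \frac{1851}{11209} = \frac{10220627}{11052074} \approx 0.92477$)
$\left(u{\left(V{\left(-11 \right)} \right)} + v\right) + \left(13125 + 12827\right) = \left(\left(-64 + \left(-11\right)^{2}\right) + \frac{10220627}{11052074}\right) + \left(13125 + 12827\right) = \left(\left(-64 + 121\right) + \frac{10220627}{11052074}\right) + 25952 = \left(57 + \frac{10220627}{11052074}\right) + 25952 = \frac{640188845}{11052074} + 25952 = \frac{287463613293}{11052074}$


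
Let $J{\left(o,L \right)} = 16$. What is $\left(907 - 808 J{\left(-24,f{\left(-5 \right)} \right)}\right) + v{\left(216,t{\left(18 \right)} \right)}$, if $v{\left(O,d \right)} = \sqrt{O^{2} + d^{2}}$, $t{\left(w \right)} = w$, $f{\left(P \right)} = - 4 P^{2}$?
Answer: $-12021 + 18 \sqrt{145} \approx -11804.0$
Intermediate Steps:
$\left(907 - 808 J{\left(-24,f{\left(-5 \right)} \right)}\right) + v{\left(216,t{\left(18 \right)} \right)} = \left(907 - 12928\right) + \sqrt{216^{2} + 18^{2}} = \left(907 - 12928\right) + \sqrt{46656 + 324} = -12021 + \sqrt{46980} = -12021 + 18 \sqrt{145}$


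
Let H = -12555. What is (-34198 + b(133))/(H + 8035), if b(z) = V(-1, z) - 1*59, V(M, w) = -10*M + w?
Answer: 17057/2260 ≈ 7.5473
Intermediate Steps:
V(M, w) = w - 10*M
b(z) = -49 + z (b(z) = (z - 10*(-1)) - 1*59 = (z + 10) - 59 = (10 + z) - 59 = -49 + z)
(-34198 + b(133))/(H + 8035) = (-34198 + (-49 + 133))/(-12555 + 8035) = (-34198 + 84)/(-4520) = -34114*(-1/4520) = 17057/2260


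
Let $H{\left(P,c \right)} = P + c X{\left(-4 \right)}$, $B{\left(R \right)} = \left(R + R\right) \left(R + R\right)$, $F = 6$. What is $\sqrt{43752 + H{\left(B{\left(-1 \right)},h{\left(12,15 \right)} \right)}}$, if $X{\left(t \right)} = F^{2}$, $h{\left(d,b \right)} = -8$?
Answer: $2 \sqrt{10867} \approx 208.49$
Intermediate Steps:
$X{\left(t \right)} = 36$ ($X{\left(t \right)} = 6^{2} = 36$)
$B{\left(R \right)} = 4 R^{2}$ ($B{\left(R \right)} = 2 R 2 R = 4 R^{2}$)
$H{\left(P,c \right)} = P + 36 c$ ($H{\left(P,c \right)} = P + c 36 = P + 36 c$)
$\sqrt{43752 + H{\left(B{\left(-1 \right)},h{\left(12,15 \right)} \right)}} = \sqrt{43752 + \left(4 \left(-1\right)^{2} + 36 \left(-8\right)\right)} = \sqrt{43752 + \left(4 \cdot 1 - 288\right)} = \sqrt{43752 + \left(4 - 288\right)} = \sqrt{43752 - 284} = \sqrt{43468} = 2 \sqrt{10867}$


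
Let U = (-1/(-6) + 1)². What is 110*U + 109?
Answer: 4657/18 ≈ 258.72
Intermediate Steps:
U = 49/36 (U = (-1*(-⅙) + 1)² = (⅙ + 1)² = (7/6)² = 49/36 ≈ 1.3611)
110*U + 109 = 110*(49/36) + 109 = 2695/18 + 109 = 4657/18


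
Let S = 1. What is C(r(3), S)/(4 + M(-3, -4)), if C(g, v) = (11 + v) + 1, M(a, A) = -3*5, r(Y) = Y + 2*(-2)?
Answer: -13/11 ≈ -1.1818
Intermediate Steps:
r(Y) = -4 + Y (r(Y) = Y - 4 = -4 + Y)
M(a, A) = -15
C(g, v) = 12 + v
C(r(3), S)/(4 + M(-3, -4)) = (12 + 1)/(4 - 15) = 13/(-11) = -1/11*13 = -13/11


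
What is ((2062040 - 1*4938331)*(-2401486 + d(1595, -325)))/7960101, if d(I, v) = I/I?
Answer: 2302456564045/2653367 ≈ 8.6775e+5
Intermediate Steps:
d(I, v) = 1
((2062040 - 1*4938331)*(-2401486 + d(1595, -325)))/7960101 = ((2062040 - 1*4938331)*(-2401486 + 1))/7960101 = ((2062040 - 4938331)*(-2401485))*(1/7960101) = -2876291*(-2401485)*(1/7960101) = 6907369692135*(1/7960101) = 2302456564045/2653367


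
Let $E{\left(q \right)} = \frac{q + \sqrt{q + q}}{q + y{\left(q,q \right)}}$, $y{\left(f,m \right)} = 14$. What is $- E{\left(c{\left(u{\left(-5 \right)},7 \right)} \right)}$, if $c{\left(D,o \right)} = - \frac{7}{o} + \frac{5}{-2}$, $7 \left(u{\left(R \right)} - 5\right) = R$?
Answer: $\frac{1}{3} - \frac{2 i \sqrt{7}}{21} \approx 0.33333 - 0.25198 i$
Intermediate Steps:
$u{\left(R \right)} = 5 + \frac{R}{7}$
$c{\left(D,o \right)} = - \frac{5}{2} - \frac{7}{o}$ ($c{\left(D,o \right)} = - \frac{7}{o} + 5 \left(- \frac{1}{2}\right) = - \frac{7}{o} - \frac{5}{2} = - \frac{5}{2} - \frac{7}{o}$)
$E{\left(q \right)} = \frac{q + \sqrt{2} \sqrt{q}}{14 + q}$ ($E{\left(q \right)} = \frac{q + \sqrt{q + q}}{q + 14} = \frac{q + \sqrt{2 q}}{14 + q} = \frac{q + \sqrt{2} \sqrt{q}}{14 + q}$)
$- E{\left(c{\left(u{\left(-5 \right)},7 \right)} \right)} = - \frac{\left(- \frac{5}{2} - \frac{7}{7}\right) + \sqrt{2} \sqrt{- \frac{5}{2} - \frac{7}{7}}}{14 - \left(\frac{5}{2} + \frac{7}{7}\right)} = - \frac{\left(- \frac{5}{2} - 1\right) + \sqrt{2} \sqrt{- \frac{5}{2} - 1}}{14 - \frac{7}{2}} = - \frac{- \frac{7}{2} + \sqrt{2} \sqrt{- \frac{7}{2}}}{14 - \frac{7}{2}} = - \frac{- \frac{7}{2} + \sqrt{2} \frac{i \sqrt{14}}{2}}{\frac{21}{2}} = - \frac{2 \left(- \frac{7}{2} + i \sqrt{7}\right)}{21} = - (- \frac{1}{3} + \frac{2 i \sqrt{7}}{21}) = \frac{1}{3} - \frac{2 i \sqrt{7}}{21}$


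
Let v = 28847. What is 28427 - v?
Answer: -420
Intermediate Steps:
28427 - v = 28427 - 1*28847 = 28427 - 28847 = -420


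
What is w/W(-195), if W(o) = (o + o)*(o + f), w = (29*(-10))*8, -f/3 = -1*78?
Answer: 232/1521 ≈ 0.15253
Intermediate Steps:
f = 234 (f = -(-3)*78 = -3*(-78) = 234)
w = -2320 (w = -290*8 = -2320)
W(o) = 2*o*(234 + o) (W(o) = (o + o)*(o + 234) = (2*o)*(234 + o) = 2*o*(234 + o))
w/W(-195) = -2320*(-1/(390*(234 - 195))) = -2320/(2*(-195)*39) = -2320/(-15210) = -2320*(-1/15210) = 232/1521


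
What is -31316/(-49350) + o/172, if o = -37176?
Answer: -228656156/1061025 ≈ -215.50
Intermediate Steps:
-31316/(-49350) + o/172 = -31316/(-49350) - 37176/172 = -31316*(-1/49350) - 37176*1/172 = 15658/24675 - 9294/43 = -228656156/1061025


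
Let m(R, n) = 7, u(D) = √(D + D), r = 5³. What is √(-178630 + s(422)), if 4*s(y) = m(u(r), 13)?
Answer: I*√714513/2 ≈ 422.64*I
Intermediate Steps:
r = 125
u(D) = √2*√D (u(D) = √(2*D) = √2*√D)
s(y) = 7/4 (s(y) = (¼)*7 = 7/4)
√(-178630 + s(422)) = √(-178630 + 7/4) = √(-714513/4) = I*√714513/2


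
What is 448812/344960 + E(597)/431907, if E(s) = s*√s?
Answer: 16029/12320 + 199*√597/143969 ≈ 1.3348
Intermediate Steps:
E(s) = s^(3/2)
448812/344960 + E(597)/431907 = 448812/344960 + 597^(3/2)/431907 = 448812*(1/344960) + (597*√597)*(1/431907) = 16029/12320 + 199*√597/143969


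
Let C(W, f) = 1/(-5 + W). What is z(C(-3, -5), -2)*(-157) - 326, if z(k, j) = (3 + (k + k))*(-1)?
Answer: 423/4 ≈ 105.75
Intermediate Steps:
z(k, j) = -3 - 2*k (z(k, j) = (3 + 2*k)*(-1) = -3 - 2*k)
z(C(-3, -5), -2)*(-157) - 326 = (-3 - 2/(-5 - 3))*(-157) - 326 = (-3 - 2/(-8))*(-157) - 326 = (-3 - 2*(-⅛))*(-157) - 326 = (-3 + ¼)*(-157) - 326 = -11/4*(-157) - 326 = 1727/4 - 326 = 423/4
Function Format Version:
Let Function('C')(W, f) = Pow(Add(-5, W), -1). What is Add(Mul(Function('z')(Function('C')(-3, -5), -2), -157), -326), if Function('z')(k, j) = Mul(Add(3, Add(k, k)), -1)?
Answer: Rational(423, 4) ≈ 105.75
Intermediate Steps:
Function('z')(k, j) = Add(-3, Mul(-2, k)) (Function('z')(k, j) = Mul(Add(3, Mul(2, k)), -1) = Add(-3, Mul(-2, k)))
Add(Mul(Function('z')(Function('C')(-3, -5), -2), -157), -326) = Add(Mul(Add(-3, Mul(-2, Pow(Add(-5, -3), -1))), -157), -326) = Add(Mul(Add(-3, Mul(-2, Pow(-8, -1))), -157), -326) = Add(Mul(Add(-3, Mul(-2, Rational(-1, 8))), -157), -326) = Add(Mul(Add(-3, Rational(1, 4)), -157), -326) = Add(Mul(Rational(-11, 4), -157), -326) = Add(Rational(1727, 4), -326) = Rational(423, 4)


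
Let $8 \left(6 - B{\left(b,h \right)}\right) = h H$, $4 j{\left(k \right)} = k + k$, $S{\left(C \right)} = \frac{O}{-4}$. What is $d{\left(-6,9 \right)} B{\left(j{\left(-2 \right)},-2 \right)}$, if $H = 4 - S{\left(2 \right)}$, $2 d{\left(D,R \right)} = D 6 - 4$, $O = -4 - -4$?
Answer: $-140$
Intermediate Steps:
$O = 0$ ($O = -4 + 4 = 0$)
$d{\left(D,R \right)} = -2 + 3 D$ ($d{\left(D,R \right)} = \frac{D 6 - 4}{2} = \frac{6 D - 4}{2} = \frac{-4 + 6 D}{2} = -2 + 3 D$)
$S{\left(C \right)} = 0$ ($S{\left(C \right)} = \frac{0}{-4} = 0 \left(- \frac{1}{4}\right) = 0$)
$j{\left(k \right)} = \frac{k}{2}$ ($j{\left(k \right)} = \frac{k + k}{4} = \frac{2 k}{4} = \frac{k}{2}$)
$H = 4$ ($H = 4 - 0 = 4 + 0 = 4$)
$B{\left(b,h \right)} = 6 - \frac{h}{2}$ ($B{\left(b,h \right)} = 6 - \frac{h 4}{8} = 6 - \frac{4 h}{8} = 6 - \frac{h}{2}$)
$d{\left(-6,9 \right)} B{\left(j{\left(-2 \right)},-2 \right)} = \left(-2 + 3 \left(-6\right)\right) \left(6 - -1\right) = \left(-2 - 18\right) \left(6 + 1\right) = \left(-20\right) 7 = -140$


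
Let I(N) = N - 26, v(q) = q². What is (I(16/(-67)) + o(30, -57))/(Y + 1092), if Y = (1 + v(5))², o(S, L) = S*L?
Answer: -14541/14807 ≈ -0.98204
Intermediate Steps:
o(S, L) = L*S
Y = 676 (Y = (1 + 5²)² = (1 + 25)² = 26² = 676)
I(N) = -26 + N
(I(16/(-67)) + o(30, -57))/(Y + 1092) = ((-26 + 16/(-67)) - 57*30)/(676 + 1092) = ((-26 + 16*(-1/67)) - 1710)/1768 = ((-26 - 16/67) - 1710)*(1/1768) = (-1758/67 - 1710)*(1/1768) = -116328/67*1/1768 = -14541/14807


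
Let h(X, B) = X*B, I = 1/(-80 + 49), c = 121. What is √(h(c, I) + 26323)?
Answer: 2*√6323163/31 ≈ 162.23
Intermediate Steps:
I = -1/31 (I = 1/(-31) = -1/31 ≈ -0.032258)
h(X, B) = B*X
√(h(c, I) + 26323) = √(-1/31*121 + 26323) = √(-121/31 + 26323) = √(815892/31) = 2*√6323163/31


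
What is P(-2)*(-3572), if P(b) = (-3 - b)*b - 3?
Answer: 3572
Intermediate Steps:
P(b) = -3 + b*(-3 - b) (P(b) = b*(-3 - b) - 3 = -3 + b*(-3 - b))
P(-2)*(-3572) = (-3 - 1*(-2)² - 3*(-2))*(-3572) = (-3 - 1*4 + 6)*(-3572) = (-3 - 4 + 6)*(-3572) = -1*(-3572) = 3572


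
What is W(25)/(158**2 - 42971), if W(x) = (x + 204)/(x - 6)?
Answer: -229/342133 ≈ -0.00066933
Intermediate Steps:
W(x) = (204 + x)/(-6 + x)
W(25)/(158**2 - 42971) = ((204 + 25)/(-6 + 25))/(158**2 - 42971) = (229/19)/(24964 - 42971) = ((1/19)*229)/(-18007) = (229/19)*(-1/18007) = -229/342133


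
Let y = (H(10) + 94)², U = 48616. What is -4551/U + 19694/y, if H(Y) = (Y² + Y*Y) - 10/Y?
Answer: 566744705/4173634984 ≈ 0.13579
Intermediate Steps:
H(Y) = -10/Y + 2*Y² (H(Y) = (Y² + Y²) - 10/Y = 2*Y² - 10/Y = -10/Y + 2*Y²)
y = 85849 (y = (2*(-5 + 10³)/10 + 94)² = (2*(⅒)*(-5 + 1000) + 94)² = (2*(⅒)*995 + 94)² = (199 + 94)² = 293² = 85849)
-4551/U + 19694/y = -4551/48616 + 19694/85849 = 566744705/4173634984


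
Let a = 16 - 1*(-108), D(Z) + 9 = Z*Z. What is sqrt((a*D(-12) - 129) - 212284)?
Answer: I*sqrt(195673) ≈ 442.35*I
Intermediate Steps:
D(Z) = -9 + Z**2 (D(Z) = -9 + Z*Z = -9 + Z**2)
a = 124 (a = 16 + 108 = 124)
sqrt((a*D(-12) - 129) - 212284) = sqrt((124*(-9 + (-12)**2) - 129) - 212284) = sqrt((124*(-9 + 144) - 129) - 212284) = sqrt((124*135 - 129) - 212284) = sqrt((16740 - 129) - 212284) = sqrt(16611 - 212284) = sqrt(-195673) = I*sqrt(195673)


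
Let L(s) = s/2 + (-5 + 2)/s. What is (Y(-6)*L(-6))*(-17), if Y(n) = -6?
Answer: -255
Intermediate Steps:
L(s) = s/2 - 3/s (L(s) = s*(1/2) - 3/s = s/2 - 3/s)
(Y(-6)*L(-6))*(-17) = -6*((1/2)*(-6) - 3/(-6))*(-17) = -6*(-3 - 3*(-1/6))*(-17) = -6*(-3 + 1/2)*(-17) = -6*(-5/2)*(-17) = 15*(-17) = -255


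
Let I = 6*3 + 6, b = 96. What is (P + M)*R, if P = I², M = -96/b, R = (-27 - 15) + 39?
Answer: -1725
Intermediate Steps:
R = -3 (R = -42 + 39 = -3)
M = -1 (M = -96/96 = -96*1/96 = -1)
I = 24 (I = 18 + 6 = 24)
P = 576 (P = 24² = 576)
(P + M)*R = (576 - 1)*(-3) = 575*(-3) = -1725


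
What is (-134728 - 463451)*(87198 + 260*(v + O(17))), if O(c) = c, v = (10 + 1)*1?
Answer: -56514755562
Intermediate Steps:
v = 11 (v = 11*1 = 11)
(-134728 - 463451)*(87198 + 260*(v + O(17))) = (-134728 - 463451)*(87198 + 260*(11 + 17)) = -598179*(87198 + 260*28) = -598179*(87198 + 7280) = -598179*94478 = -56514755562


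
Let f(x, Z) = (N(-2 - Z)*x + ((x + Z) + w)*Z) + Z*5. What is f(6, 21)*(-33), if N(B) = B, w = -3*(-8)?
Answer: -34254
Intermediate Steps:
w = 24
f(x, Z) = 5*Z + Z*(24 + Z + x) + x*(-2 - Z) (f(x, Z) = ((-2 - Z)*x + ((x + Z) + 24)*Z) + Z*5 = (x*(-2 - Z) + ((Z + x) + 24)*Z) + 5*Z = (x*(-2 - Z) + (24 + Z + x)*Z) + 5*Z = (x*(-2 - Z) + Z*(24 + Z + x)) + 5*Z = (Z*(24 + Z + x) + x*(-2 - Z)) + 5*Z = 5*Z + Z*(24 + Z + x) + x*(-2 - Z))
f(6, 21)*(-33) = (21² - 2*6 + 29*21)*(-33) = (441 - 12 + 609)*(-33) = 1038*(-33) = -34254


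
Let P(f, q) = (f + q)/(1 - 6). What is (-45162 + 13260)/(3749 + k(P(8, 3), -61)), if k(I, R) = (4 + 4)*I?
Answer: -53170/6219 ≈ -8.5496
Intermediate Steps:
P(f, q) = -f/5 - q/5 (P(f, q) = (f + q)/(-5) = (f + q)*(-⅕) = -f/5 - q/5)
k(I, R) = 8*I
(-45162 + 13260)/(3749 + k(P(8, 3), -61)) = (-45162 + 13260)/(3749 + 8*(-⅕*8 - ⅕*3)) = -31902/(3749 + 8*(-8/5 - ⅗)) = -31902/(3749 + 8*(-11/5)) = -31902/(3749 - 88/5) = -31902/18657/5 = -31902*5/18657 = -53170/6219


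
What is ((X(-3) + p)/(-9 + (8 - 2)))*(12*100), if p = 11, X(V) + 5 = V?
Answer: -1200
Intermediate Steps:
X(V) = -5 + V
((X(-3) + p)/(-9 + (8 - 2)))*(12*100) = (((-5 - 3) + 11)/(-9 + (8 - 2)))*(12*100) = ((-8 + 11)/(-9 + 6))*1200 = (3/(-3))*1200 = (3*(-⅓))*1200 = -1*1200 = -1200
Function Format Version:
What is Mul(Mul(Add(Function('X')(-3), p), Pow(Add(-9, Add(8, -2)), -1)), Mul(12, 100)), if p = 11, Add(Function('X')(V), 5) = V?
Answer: -1200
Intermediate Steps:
Function('X')(V) = Add(-5, V)
Mul(Mul(Add(Function('X')(-3), p), Pow(Add(-9, Add(8, -2)), -1)), Mul(12, 100)) = Mul(Mul(Add(Add(-5, -3), 11), Pow(Add(-9, Add(8, -2)), -1)), Mul(12, 100)) = Mul(Mul(Add(-8, 11), Pow(Add(-9, 6), -1)), 1200) = Mul(Mul(3, Pow(-3, -1)), 1200) = Mul(Mul(3, Rational(-1, 3)), 1200) = Mul(-1, 1200) = -1200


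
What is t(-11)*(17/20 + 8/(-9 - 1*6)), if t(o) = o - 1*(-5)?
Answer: -19/10 ≈ -1.9000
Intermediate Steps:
t(o) = 5 + o (t(o) = o + 5 = 5 + o)
t(-11)*(17/20 + 8/(-9 - 1*6)) = (5 - 11)*(17/20 + 8/(-9 - 1*6)) = -6*(17*(1/20) + 8/(-9 - 6)) = -6*(17/20 + 8/(-15)) = -6*(17/20 + 8*(-1/15)) = -6*(17/20 - 8/15) = -6*19/60 = -19/10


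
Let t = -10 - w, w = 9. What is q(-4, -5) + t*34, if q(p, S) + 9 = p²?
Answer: -639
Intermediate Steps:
t = -19 (t = -10 - 1*9 = -10 - 9 = -19)
q(p, S) = -9 + p²
q(-4, -5) + t*34 = (-9 + (-4)²) - 19*34 = (-9 + 16) - 646 = 7 - 646 = -639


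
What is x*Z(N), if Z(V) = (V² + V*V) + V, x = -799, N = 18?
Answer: -532134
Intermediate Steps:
Z(V) = V + 2*V² (Z(V) = (V² + V²) + V = 2*V² + V = V + 2*V²)
x*Z(N) = -14382*(1 + 2*18) = -14382*(1 + 36) = -14382*37 = -799*666 = -532134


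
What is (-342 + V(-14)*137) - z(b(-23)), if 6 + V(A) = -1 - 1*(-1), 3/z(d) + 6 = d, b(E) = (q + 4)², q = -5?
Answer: -5817/5 ≈ -1163.4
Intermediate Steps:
b(E) = 1 (b(E) = (-5 + 4)² = (-1)² = 1)
z(d) = 3/(-6 + d)
V(A) = -6 (V(A) = -6 + (-1 - 1*(-1)) = -6 + (-1 + 1) = -6 + 0 = -6)
(-342 + V(-14)*137) - z(b(-23)) = (-342 - 6*137) - 3/(-6 + 1) = (-342 - 822) - 3/(-5) = -1164 - 3*(-1)/5 = -1164 - 1*(-⅗) = -1164 + ⅗ = -5817/5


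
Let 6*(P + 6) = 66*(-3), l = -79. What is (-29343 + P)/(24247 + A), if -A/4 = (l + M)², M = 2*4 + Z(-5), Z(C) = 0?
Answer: -9794/1361 ≈ -7.1962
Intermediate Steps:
M = 8 (M = 2*4 + 0 = 8 + 0 = 8)
P = -39 (P = -6 + (66*(-3))/6 = -6 + (⅙)*(-198) = -6 - 33 = -39)
A = -20164 (A = -4*(-79 + 8)² = -4*(-71)² = -4*5041 = -20164)
(-29343 + P)/(24247 + A) = (-29343 - 39)/(24247 - 20164) = -29382/4083 = -29382*1/4083 = -9794/1361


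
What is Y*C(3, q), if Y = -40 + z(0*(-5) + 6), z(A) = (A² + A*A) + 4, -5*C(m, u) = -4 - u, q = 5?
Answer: 324/5 ≈ 64.800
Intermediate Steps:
C(m, u) = ⅘ + u/5 (C(m, u) = -(-4 - u)/5 = ⅘ + u/5)
z(A) = 4 + 2*A² (z(A) = (A² + A²) + 4 = 2*A² + 4 = 4 + 2*A²)
Y = 36 (Y = -40 + (4 + 2*(0*(-5) + 6)²) = -40 + (4 + 2*(0 + 6)²) = -40 + (4 + 2*6²) = -40 + (4 + 2*36) = -40 + (4 + 72) = -40 + 76 = 36)
Y*C(3, q) = 36*(⅘ + (⅕)*5) = 36*(⅘ + 1) = 36*(9/5) = 324/5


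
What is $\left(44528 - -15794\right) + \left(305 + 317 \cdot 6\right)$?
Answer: $62529$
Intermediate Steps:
$\left(44528 - -15794\right) + \left(305 + 317 \cdot 6\right) = \left(44528 + 15794\right) + \left(305 + 1902\right) = 60322 + 2207 = 62529$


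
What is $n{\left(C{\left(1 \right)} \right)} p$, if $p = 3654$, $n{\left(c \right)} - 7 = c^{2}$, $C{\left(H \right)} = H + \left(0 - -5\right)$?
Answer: $157122$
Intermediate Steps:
$C{\left(H \right)} = 5 + H$ ($C{\left(H \right)} = H + \left(0 + 5\right) = H + 5 = 5 + H$)
$n{\left(c \right)} = 7 + c^{2}$
$n{\left(C{\left(1 \right)} \right)} p = \left(7 + \left(5 + 1\right)^{2}\right) 3654 = \left(7 + 6^{2}\right) 3654 = \left(7 + 36\right) 3654 = 43 \cdot 3654 = 157122$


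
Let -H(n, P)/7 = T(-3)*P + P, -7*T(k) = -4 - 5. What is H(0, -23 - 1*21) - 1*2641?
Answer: -1937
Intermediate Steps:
T(k) = 9/7 (T(k) = -(-4 - 5)/7 = -⅐*(-9) = 9/7)
H(n, P) = -16*P (H(n, P) = -7*(9*P/7 + P) = -16*P)
H(0, -23 - 1*21) - 1*2641 = -16*(-23 - 1*21) - 1*2641 = -16*(-23 - 21) - 2641 = -16*(-44) - 2641 = 704 - 2641 = -1937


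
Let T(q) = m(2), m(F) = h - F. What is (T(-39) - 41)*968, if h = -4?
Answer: -45496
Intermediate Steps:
m(F) = -4 - F
T(q) = -6 (T(q) = -4 - 1*2 = -4 - 2 = -6)
(T(-39) - 41)*968 = (-6 - 41)*968 = -47*968 = -45496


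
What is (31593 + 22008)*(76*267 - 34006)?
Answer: -735084114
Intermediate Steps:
(31593 + 22008)*(76*267 - 34006) = 53601*(20292 - 34006) = 53601*(-13714) = -735084114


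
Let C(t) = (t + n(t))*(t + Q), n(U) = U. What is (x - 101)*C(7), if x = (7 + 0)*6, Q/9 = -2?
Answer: 9086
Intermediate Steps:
Q = -18 (Q = 9*(-2) = -18)
C(t) = 2*t*(-18 + t) (C(t) = (t + t)*(t - 18) = (2*t)*(-18 + t) = 2*t*(-18 + t))
x = 42 (x = 7*6 = 42)
(x - 101)*C(7) = (42 - 101)*(2*7*(-18 + 7)) = -118*7*(-11) = -59*(-154) = 9086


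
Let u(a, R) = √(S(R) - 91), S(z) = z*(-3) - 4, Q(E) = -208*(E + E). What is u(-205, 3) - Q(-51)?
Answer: -21216 + 2*I*√26 ≈ -21216.0 + 10.198*I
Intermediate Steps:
Q(E) = -416*E
S(z) = -4 - 3*z (S(z) = -3*z - 4 = -4 - 3*z)
u(a, R) = √(-95 - 3*R) (u(a, R) = √((-4 - 3*R) - 91) = √(-95 - 3*R))
u(-205, 3) - Q(-51) = √(-95 - 3*3) - (-416)*(-51) = √(-95 - 9) - 1*21216 = √(-104) - 21216 = 2*I*√26 - 21216 = -21216 + 2*I*√26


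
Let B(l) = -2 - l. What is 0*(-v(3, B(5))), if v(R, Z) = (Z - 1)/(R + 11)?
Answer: 0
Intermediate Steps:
v(R, Z) = (-1 + Z)/(11 + R)
0*(-v(3, B(5))) = 0*(-(-1 + (-2 - 1*5))/(11 + 3)) = 0*(-(-1 + (-2 - 5))/14) = 0*(-(-1 - 7)/14) = 0*(-(-8)/14) = 0*(-1*(-4/7)) = 0*(4/7) = 0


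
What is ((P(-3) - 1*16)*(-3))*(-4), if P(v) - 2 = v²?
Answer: -60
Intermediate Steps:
P(v) = 2 + v²
((P(-3) - 1*16)*(-3))*(-4) = (((2 + (-3)²) - 1*16)*(-3))*(-4) = (((2 + 9) - 16)*(-3))*(-4) = ((11 - 16)*(-3))*(-4) = -5*(-3)*(-4) = 15*(-4) = -60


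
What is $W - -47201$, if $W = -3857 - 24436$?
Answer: $18908$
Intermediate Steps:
$W = -28293$ ($W = -3857 - 24436 = -28293$)
$W - -47201 = -28293 - -47201 = -28293 + 47201 = 18908$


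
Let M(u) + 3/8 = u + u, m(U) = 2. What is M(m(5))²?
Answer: 841/64 ≈ 13.141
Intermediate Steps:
M(u) = -3/8 + 2*u (M(u) = -3/8 + (u + u) = -3/8 + 2*u)
M(m(5))² = (-3/8 + 2*2)² = (-3/8 + 4)² = (29/8)² = 841/64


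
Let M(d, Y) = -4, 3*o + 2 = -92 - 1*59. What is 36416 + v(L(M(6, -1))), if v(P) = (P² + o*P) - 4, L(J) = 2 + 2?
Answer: 36224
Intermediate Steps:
o = -51 (o = -⅔ + (-92 - 1*59)/3 = -⅔ + (-92 - 59)/3 = -⅔ + (⅓)*(-151) = -⅔ - 151/3 = -51)
L(J) = 4
v(P) = -4 + P² - 51*P (v(P) = (P² - 51*P) - 4 = -4 + P² - 51*P)
36416 + v(L(M(6, -1))) = 36416 + (-4 + 4² - 51*4) = 36416 + (-4 + 16 - 204) = 36416 - 192 = 36224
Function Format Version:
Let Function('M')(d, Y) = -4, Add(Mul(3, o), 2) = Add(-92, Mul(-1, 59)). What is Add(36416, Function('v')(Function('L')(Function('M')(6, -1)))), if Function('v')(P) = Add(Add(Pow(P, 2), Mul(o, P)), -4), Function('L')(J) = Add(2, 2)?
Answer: 36224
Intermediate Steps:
o = -51 (o = Add(Rational(-2, 3), Mul(Rational(1, 3), Add(-92, Mul(-1, 59)))) = Add(Rational(-2, 3), Mul(Rational(1, 3), Add(-92, -59))) = Add(Rational(-2, 3), Mul(Rational(1, 3), -151)) = Add(Rational(-2, 3), Rational(-151, 3)) = -51)
Function('L')(J) = 4
Function('v')(P) = Add(-4, Pow(P, 2), Mul(-51, P)) (Function('v')(P) = Add(Add(Pow(P, 2), Mul(-51, P)), -4) = Add(-4, Pow(P, 2), Mul(-51, P)))
Add(36416, Function('v')(Function('L')(Function('M')(6, -1)))) = Add(36416, Add(-4, Pow(4, 2), Mul(-51, 4))) = Add(36416, Add(-4, 16, -204)) = Add(36416, -192) = 36224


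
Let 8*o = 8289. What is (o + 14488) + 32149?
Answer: 381385/8 ≈ 47673.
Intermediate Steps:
o = 8289/8 (o = (⅛)*8289 = 8289/8 ≈ 1036.1)
(o + 14488) + 32149 = (8289/8 + 14488) + 32149 = 124193/8 + 32149 = 381385/8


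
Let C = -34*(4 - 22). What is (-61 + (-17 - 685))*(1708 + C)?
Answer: -1770160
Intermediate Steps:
C = 612 (C = -34*(-18) = 612)
(-61 + (-17 - 685))*(1708 + C) = (-61 + (-17 - 685))*(1708 + 612) = (-61 - 702)*2320 = -763*2320 = -1770160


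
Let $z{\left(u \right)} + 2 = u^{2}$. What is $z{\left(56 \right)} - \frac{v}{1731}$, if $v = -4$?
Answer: $\frac{5424958}{1731} \approx 3134.0$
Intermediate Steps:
$z{\left(u \right)} = -2 + u^{2}$
$z{\left(56 \right)} - \frac{v}{1731} = \left(-2 + 56^{2}\right) - - \frac{4}{1731} = \left(-2 + 3136\right) - \left(-4\right) \frac{1}{1731} = 3134 - - \frac{4}{1731} = 3134 + \frac{4}{1731} = \frac{5424958}{1731}$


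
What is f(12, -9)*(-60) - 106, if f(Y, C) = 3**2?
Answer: -646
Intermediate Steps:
f(Y, C) = 9
f(12, -9)*(-60) - 106 = 9*(-60) - 106 = -540 - 106 = -646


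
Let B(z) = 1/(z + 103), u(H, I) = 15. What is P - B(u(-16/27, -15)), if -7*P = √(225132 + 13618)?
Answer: -1/118 - 25*√382/7 ≈ -69.811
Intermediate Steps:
B(z) = 1/(103 + z)
P = -25*√382/7 (P = -√(225132 + 13618)/7 = -25*√382/7 ≈ -69.803)
P - B(u(-16/27, -15)) = -25*√382/7 - 1/(103 + 15) = -25*√382/7 - 1/118 = -1/118 - 25*√382/7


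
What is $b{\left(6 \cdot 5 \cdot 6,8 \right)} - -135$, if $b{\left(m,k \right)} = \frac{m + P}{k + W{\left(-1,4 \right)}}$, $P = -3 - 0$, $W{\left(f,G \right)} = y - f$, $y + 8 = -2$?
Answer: $-42$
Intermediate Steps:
$y = -10$ ($y = -8 - 2 = -10$)
$W{\left(f,G \right)} = -10 - f$
$P = -3$ ($P = -3 + 0 = -3$)
$b{\left(m,k \right)} = \frac{-3 + m}{-9 + k}$ ($b{\left(m,k \right)} = \frac{m - 3}{k - 9} = \frac{-3 + m}{k + \left(-10 + 1\right)} = \frac{-3 + m}{k - 9} = \frac{-3 + m}{-9 + k}$)
$b{\left(6 \cdot 5 \cdot 6,8 \right)} - -135 = \frac{-3 + 6 \cdot 5 \cdot 6}{-9 + 8} - -135 = \frac{-3 + 30 \cdot 6}{-1} + 135 = - (-3 + 180) + 135 = \left(-1\right) 177 + 135 = -177 + 135 = -42$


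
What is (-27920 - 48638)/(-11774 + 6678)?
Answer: 38279/2548 ≈ 15.023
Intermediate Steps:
(-27920 - 48638)/(-11774 + 6678) = -76558/(-5096) = -76558*(-1/5096) = 38279/2548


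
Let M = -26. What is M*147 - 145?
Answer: -3967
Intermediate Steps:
M*147 - 145 = -26*147 - 145 = -3822 - 145 = -3967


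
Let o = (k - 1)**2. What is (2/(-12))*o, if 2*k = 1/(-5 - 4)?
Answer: -361/1944 ≈ -0.18570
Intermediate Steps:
k = -1/18 (k = 1/(2*(-5 - 4)) = (1/2)/(-9) = (1/2)*(-1/9) = -1/18 ≈ -0.055556)
o = 361/324 (o = (-1/18 - 1)**2 = (-19/18)**2 = 361/324 ≈ 1.1142)
(2/(-12))*o = (2/(-12))*(361/324) = -1/12*2*(361/324) = -1/6*361/324 = -361/1944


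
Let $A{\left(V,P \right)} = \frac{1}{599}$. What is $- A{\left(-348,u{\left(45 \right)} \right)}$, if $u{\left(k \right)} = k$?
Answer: $- \frac{1}{599} \approx -0.0016694$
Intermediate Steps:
$A{\left(V,P \right)} = \frac{1}{599}$
$- A{\left(-348,u{\left(45 \right)} \right)} = \left(-1\right) \frac{1}{599} = - \frac{1}{599}$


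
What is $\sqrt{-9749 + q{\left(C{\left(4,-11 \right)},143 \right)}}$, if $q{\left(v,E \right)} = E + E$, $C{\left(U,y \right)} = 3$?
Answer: $i \sqrt{9463} \approx 97.278 i$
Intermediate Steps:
$q{\left(v,E \right)} = 2 E$
$\sqrt{-9749 + q{\left(C{\left(4,-11 \right)},143 \right)}} = \sqrt{-9749 + 2 \cdot 143} = \sqrt{-9749 + 286} = \sqrt{-9463} = i \sqrt{9463}$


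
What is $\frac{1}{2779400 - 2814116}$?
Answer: $- \frac{1}{34716} \approx -2.8805 \cdot 10^{-5}$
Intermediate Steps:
$\frac{1}{2779400 - 2814116} = \frac{1}{-34716} = - \frac{1}{34716}$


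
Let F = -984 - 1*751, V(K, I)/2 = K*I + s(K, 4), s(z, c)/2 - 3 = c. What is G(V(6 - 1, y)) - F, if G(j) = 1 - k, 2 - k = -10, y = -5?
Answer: 1724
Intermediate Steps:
s(z, c) = 6 + 2*c
V(K, I) = 28 + 2*I*K (V(K, I) = 2*(K*I + (6 + 2*4)) = 2*(I*K + (6 + 8)) = 2*(I*K + 14) = 2*(14 + I*K) = 28 + 2*I*K)
k = 12 (k = 2 - 1*(-10) = 2 + 10 = 12)
G(j) = -11 (G(j) = 1 - 1*12 = 1 - 12 = -11)
F = -1735 (F = -984 - 751 = -1735)
G(V(6 - 1, y)) - F = -11 - 1*(-1735) = -11 + 1735 = 1724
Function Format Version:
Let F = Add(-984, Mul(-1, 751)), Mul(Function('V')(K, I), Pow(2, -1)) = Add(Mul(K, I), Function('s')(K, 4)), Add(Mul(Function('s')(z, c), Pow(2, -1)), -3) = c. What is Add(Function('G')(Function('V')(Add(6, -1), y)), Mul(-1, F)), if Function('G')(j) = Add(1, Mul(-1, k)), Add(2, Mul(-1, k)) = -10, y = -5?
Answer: 1724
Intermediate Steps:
Function('s')(z, c) = Add(6, Mul(2, c))
Function('V')(K, I) = Add(28, Mul(2, I, K)) (Function('V')(K, I) = Mul(2, Add(Mul(K, I), Add(6, Mul(2, 4)))) = Mul(2, Add(Mul(I, K), Add(6, 8))) = Mul(2, Add(Mul(I, K), 14)) = Mul(2, Add(14, Mul(I, K))) = Add(28, Mul(2, I, K)))
k = 12 (k = Add(2, Mul(-1, -10)) = Add(2, 10) = 12)
Function('G')(j) = -11 (Function('G')(j) = Add(1, Mul(-1, 12)) = Add(1, -12) = -11)
F = -1735 (F = Add(-984, -751) = -1735)
Add(Function('G')(Function('V')(Add(6, -1), y)), Mul(-1, F)) = Add(-11, Mul(-1, -1735)) = Add(-11, 1735) = 1724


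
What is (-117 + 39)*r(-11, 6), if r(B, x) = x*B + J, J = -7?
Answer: 5694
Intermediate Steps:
r(B, x) = -7 + B*x (r(B, x) = x*B - 7 = B*x - 7 = -7 + B*x)
(-117 + 39)*r(-11, 6) = (-117 + 39)*(-7 - 11*6) = -78*(-7 - 66) = -78*(-73) = 5694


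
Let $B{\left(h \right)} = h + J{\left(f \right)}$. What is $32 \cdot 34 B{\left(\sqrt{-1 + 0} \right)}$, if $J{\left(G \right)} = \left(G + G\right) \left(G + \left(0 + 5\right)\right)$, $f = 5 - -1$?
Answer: $143616 + 1088 i \approx 1.4362 \cdot 10^{5} + 1088.0 i$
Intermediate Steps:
$f = 6$ ($f = 5 + 1 = 6$)
$J{\left(G \right)} = 2 G \left(5 + G\right)$ ($J{\left(G \right)} = 2 G \left(G + 5\right) = 2 G \left(5 + G\right)$)
$B{\left(h \right)} = 132 + h$ ($B{\left(h \right)} = h + 2 \cdot 6 \left(5 + 6\right) = h + 2 \cdot 6 \cdot 11 = h + 132 = 132 + h$)
$32 \cdot 34 B{\left(\sqrt{-1 + 0} \right)} = 32 \cdot 34 \left(132 + \sqrt{-1 + 0}\right) = 1088 \left(132 + \sqrt{-1}\right) = 1088 \left(132 + i\right) = 143616 + 1088 i$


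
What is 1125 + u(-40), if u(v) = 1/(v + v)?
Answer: 89999/80 ≈ 1125.0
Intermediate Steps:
u(v) = 1/(2*v)
1125 + u(-40) = 1125 + (½)/(-40) = 1125 + (½)*(-1/40) = 1125 - 1/80 = 89999/80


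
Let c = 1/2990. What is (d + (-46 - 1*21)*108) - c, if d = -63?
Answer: -21824011/2990 ≈ -7299.0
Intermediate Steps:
c = 1/2990 ≈ 0.00033445
(d + (-46 - 1*21)*108) - c = (-63 + (-46 - 1*21)*108) - 1*1/2990 = (-63 + (-46 - 21)*108) - 1/2990 = (-63 - 67*108) - 1/2990 = (-63 - 7236) - 1/2990 = -7299 - 1/2990 = -21824011/2990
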